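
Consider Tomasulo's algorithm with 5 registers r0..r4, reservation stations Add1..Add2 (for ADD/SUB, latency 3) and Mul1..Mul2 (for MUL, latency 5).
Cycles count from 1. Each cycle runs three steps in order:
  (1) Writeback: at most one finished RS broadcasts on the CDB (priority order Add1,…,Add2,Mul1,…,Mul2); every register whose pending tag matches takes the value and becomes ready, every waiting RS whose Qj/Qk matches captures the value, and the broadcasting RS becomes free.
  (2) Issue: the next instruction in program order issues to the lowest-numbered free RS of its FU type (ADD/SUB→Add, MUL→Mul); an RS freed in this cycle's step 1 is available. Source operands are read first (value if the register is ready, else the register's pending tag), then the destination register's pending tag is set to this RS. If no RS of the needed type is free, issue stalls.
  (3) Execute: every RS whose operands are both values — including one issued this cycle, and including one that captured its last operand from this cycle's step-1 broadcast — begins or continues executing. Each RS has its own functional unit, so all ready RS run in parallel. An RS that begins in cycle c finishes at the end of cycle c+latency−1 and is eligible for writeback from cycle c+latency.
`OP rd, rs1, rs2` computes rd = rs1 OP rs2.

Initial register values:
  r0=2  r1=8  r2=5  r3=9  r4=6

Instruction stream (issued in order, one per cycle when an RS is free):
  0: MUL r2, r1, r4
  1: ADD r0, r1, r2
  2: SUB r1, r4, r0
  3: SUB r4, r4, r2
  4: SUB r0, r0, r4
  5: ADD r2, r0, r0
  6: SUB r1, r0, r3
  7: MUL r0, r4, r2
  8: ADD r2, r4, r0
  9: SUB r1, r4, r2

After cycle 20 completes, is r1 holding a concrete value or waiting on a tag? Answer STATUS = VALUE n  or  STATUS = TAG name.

STATUS = TAG Add2

cycle 1: issue MUL r2<-Mul1 // r0:2,r1:8,r2:Mul1,r3:9,r4:6
cycle 2: issue ADD r0<-Add1 // r0:Add1,r1:8,r2:Mul1,r3:9,r4:6
cycle 3: issue SUB r1<-Add2 // r0:Add1,r1:Add2,r2:Mul1,r3:9,r4:6
cycle 4: stall // r0:Add1,r1:Add2,r2:Mul1,r3:9,r4:6
cycle 5: stall // r0:Add1,r1:Add2,r2:Mul1,r3:9,r4:6
cycle 6: CDB Mul1=48; stall // r0:Add1,r1:Add2,r2:48,r3:9,r4:6
cycle 7: stall // r0:Add1,r1:Add2,r2:48,r3:9,r4:6
cycle 8: stall // r0:Add1,r1:Add2,r2:48,r3:9,r4:6
cycle 9: CDB Add1=56; issue SUB r4<-Add1 // r0:56,r1:Add2,r2:48,r3:9,r4:Add1
cycle 10: stall // r0:56,r1:Add2,r2:48,r3:9,r4:Add1
cycle 11: stall // r0:56,r1:Add2,r2:48,r3:9,r4:Add1
cycle 12: CDB Add1=-42; issue SUB r0<-Add1 // r0:Add1,r1:Add2,r2:48,r3:9,r4:-42
cycle 13: CDB Add2=-50; issue ADD r2<-Add2 // r0:Add1,r1:-50,r2:Add2,r3:9,r4:-42
cycle 14: stall // r0:Add1,r1:-50,r2:Add2,r3:9,r4:-42
cycle 15: CDB Add1=98; issue SUB r1<-Add1 // r0:98,r1:Add1,r2:Add2,r3:9,r4:-42
cycle 16: issue MUL r0<-Mul1 // r0:Mul1,r1:Add1,r2:Add2,r3:9,r4:-42
cycle 17: stall // r0:Mul1,r1:Add1,r2:Add2,r3:9,r4:-42
cycle 18: CDB Add1=89; issue ADD r2<-Add1 // r0:Mul1,r1:89,r2:Add1,r3:9,r4:-42
cycle 19: CDB Add2=196; issue SUB r1<-Add2 // r0:Mul1,r1:Add2,r2:Add1,r3:9,r4:-42
cycle 20: - // r0:Mul1,r1:Add2,r2:Add1,r3:9,r4:-42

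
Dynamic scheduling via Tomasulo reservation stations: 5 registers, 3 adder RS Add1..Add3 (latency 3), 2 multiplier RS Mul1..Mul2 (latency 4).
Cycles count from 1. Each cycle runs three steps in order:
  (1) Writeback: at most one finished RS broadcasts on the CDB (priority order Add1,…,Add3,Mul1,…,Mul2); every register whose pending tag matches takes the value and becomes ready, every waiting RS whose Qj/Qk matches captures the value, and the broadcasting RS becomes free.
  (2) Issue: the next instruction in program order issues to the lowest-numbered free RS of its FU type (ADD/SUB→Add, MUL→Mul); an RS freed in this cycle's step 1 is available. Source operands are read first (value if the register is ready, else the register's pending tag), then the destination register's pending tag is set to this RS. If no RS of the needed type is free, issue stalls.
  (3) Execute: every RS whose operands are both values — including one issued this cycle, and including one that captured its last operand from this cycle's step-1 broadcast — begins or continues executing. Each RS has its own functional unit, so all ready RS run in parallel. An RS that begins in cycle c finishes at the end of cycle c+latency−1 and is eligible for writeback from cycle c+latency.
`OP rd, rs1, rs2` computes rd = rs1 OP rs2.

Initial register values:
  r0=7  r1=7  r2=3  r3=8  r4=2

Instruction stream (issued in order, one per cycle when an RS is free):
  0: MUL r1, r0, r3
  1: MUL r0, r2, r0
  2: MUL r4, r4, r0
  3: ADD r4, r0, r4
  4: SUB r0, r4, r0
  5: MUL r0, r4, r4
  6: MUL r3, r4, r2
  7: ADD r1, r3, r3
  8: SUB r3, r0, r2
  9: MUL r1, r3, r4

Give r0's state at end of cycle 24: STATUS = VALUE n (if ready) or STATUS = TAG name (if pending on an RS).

STATUS = VALUE 3969

c1: issue MUL r1<-Mul1 | r0:7,r1:Mul1,r2:3,r3:8,r4:2
c2: issue MUL r0<-Mul2 | r0:Mul2,r1:Mul1,r2:3,r3:8,r4:2
c3: stall | r0:Mul2,r1:Mul1,r2:3,r3:8,r4:2
c4: stall | r0:Mul2,r1:Mul1,r2:3,r3:8,r4:2
c5: CDB Mul1=56; issue MUL r4<-Mul1 | r0:Mul2,r1:56,r2:3,r3:8,r4:Mul1
c6: CDB Mul2=21; issue ADD r4<-Add1 | r0:21,r1:56,r2:3,r3:8,r4:Add1
c7: issue SUB r0<-Add2 | r0:Add2,r1:56,r2:3,r3:8,r4:Add1
c8: issue MUL r0<-Mul2 | r0:Mul2,r1:56,r2:3,r3:8,r4:Add1
c9: stall | r0:Mul2,r1:56,r2:3,r3:8,r4:Add1
c10: CDB Mul1=42; issue MUL r3<-Mul1 | r0:Mul2,r1:56,r2:3,r3:Mul1,r4:Add1
c11: issue ADD r1<-Add3 | r0:Mul2,r1:Add3,r2:3,r3:Mul1,r4:Add1
c12: stall | r0:Mul2,r1:Add3,r2:3,r3:Mul1,r4:Add1
c13: CDB Add1=63; issue SUB r3<-Add1 | r0:Mul2,r1:Add3,r2:3,r3:Add1,r4:63
c14: stall | r0:Mul2,r1:Add3,r2:3,r3:Add1,r4:63
c15: stall | r0:Mul2,r1:Add3,r2:3,r3:Add1,r4:63
c16: CDB Add2=42; stall | r0:Mul2,r1:Add3,r2:3,r3:Add1,r4:63
c17: CDB Mul1=189; issue MUL r1<-Mul1 | r0:Mul2,r1:Mul1,r2:3,r3:Add1,r4:63
c18: CDB Mul2=3969 | r0:3969,r1:Mul1,r2:3,r3:Add1,r4:63
c19: - | r0:3969,r1:Mul1,r2:3,r3:Add1,r4:63
c20: CDB Add3=378 | r0:3969,r1:Mul1,r2:3,r3:Add1,r4:63
c21: CDB Add1=3966 | r0:3969,r1:Mul1,r2:3,r3:3966,r4:63
c22: - | r0:3969,r1:Mul1,r2:3,r3:3966,r4:63
c23: - | r0:3969,r1:Mul1,r2:3,r3:3966,r4:63
c24: - | r0:3969,r1:Mul1,r2:3,r3:3966,r4:63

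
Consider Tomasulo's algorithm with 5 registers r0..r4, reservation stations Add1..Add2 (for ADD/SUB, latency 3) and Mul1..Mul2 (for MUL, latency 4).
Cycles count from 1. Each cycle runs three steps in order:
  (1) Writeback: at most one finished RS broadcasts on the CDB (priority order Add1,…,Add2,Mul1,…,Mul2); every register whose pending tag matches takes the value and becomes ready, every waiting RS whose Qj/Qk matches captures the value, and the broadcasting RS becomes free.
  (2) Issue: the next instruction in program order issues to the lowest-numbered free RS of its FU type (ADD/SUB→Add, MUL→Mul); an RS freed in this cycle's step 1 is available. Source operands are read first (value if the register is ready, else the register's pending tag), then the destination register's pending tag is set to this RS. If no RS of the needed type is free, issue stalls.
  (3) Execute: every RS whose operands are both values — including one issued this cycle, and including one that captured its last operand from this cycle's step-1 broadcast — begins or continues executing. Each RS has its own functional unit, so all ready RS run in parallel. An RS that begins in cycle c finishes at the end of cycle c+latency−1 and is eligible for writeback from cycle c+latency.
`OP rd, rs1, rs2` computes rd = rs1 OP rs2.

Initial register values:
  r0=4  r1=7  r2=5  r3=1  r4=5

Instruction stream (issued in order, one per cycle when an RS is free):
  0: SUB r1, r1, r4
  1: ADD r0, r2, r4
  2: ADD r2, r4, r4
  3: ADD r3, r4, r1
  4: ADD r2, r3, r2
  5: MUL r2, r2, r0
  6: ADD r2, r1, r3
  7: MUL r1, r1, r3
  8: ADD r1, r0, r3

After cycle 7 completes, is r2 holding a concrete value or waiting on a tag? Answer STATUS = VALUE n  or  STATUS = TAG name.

STATUS = TAG Add1

  c1: issue SUB r1<-Add1  regs: r0:4,r1:Add1,r2:5,r3:1,r4:5
  c2: issue ADD r0<-Add2  regs: r0:Add2,r1:Add1,r2:5,r3:1,r4:5
  c3: stall  regs: r0:Add2,r1:Add1,r2:5,r3:1,r4:5
  c4: CDB Add1=2; issue ADD r2<-Add1  regs: r0:Add2,r1:2,r2:Add1,r3:1,r4:5
  c5: CDB Add2=10; issue ADD r3<-Add2  regs: r0:10,r1:2,r2:Add1,r3:Add2,r4:5
  c6: stall  regs: r0:10,r1:2,r2:Add1,r3:Add2,r4:5
  c7: CDB Add1=10; issue ADD r2<-Add1  regs: r0:10,r1:2,r2:Add1,r3:Add2,r4:5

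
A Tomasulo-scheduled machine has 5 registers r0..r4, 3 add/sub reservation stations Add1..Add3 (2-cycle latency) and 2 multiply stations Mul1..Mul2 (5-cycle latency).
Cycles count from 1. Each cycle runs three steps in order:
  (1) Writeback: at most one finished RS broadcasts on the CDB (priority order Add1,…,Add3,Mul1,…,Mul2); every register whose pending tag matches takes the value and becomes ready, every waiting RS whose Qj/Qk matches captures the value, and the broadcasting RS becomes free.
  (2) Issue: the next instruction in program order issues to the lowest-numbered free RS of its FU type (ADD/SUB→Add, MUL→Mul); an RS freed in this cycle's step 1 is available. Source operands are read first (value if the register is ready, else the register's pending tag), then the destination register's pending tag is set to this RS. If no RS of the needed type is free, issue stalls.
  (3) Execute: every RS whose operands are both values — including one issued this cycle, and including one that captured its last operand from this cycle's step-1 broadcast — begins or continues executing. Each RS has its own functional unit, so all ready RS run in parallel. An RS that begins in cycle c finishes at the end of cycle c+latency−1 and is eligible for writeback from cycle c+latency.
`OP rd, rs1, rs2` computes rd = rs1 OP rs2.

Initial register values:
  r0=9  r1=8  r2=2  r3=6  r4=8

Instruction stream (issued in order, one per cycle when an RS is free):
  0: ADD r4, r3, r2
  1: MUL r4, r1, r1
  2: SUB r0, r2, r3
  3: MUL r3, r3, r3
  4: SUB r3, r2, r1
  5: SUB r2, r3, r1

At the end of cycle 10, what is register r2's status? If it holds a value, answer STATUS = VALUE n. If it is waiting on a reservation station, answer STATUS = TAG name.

STATUS = VALUE -14

  c1: issue ADD r4<-Add1  regs: r0:9,r1:8,r2:2,r3:6,r4:Add1
  c2: issue MUL r4<-Mul1  regs: r0:9,r1:8,r2:2,r3:6,r4:Mul1
  c3: CDB Add1=8; issue SUB r0<-Add1  regs: r0:Add1,r1:8,r2:2,r3:6,r4:Mul1
  c4: issue MUL r3<-Mul2  regs: r0:Add1,r1:8,r2:2,r3:Mul2,r4:Mul1
  c5: CDB Add1=-4; issue SUB r3<-Add1  regs: r0:-4,r1:8,r2:2,r3:Add1,r4:Mul1
  c6: issue SUB r2<-Add2  regs: r0:-4,r1:8,r2:Add2,r3:Add1,r4:Mul1
  c7: CDB Add1=-6  regs: r0:-4,r1:8,r2:Add2,r3:-6,r4:Mul1
  c8: CDB Mul1=64  regs: r0:-4,r1:8,r2:Add2,r3:-6,r4:64
  c9: CDB Add2=-14  regs: r0:-4,r1:8,r2:-14,r3:-6,r4:64
  c10: CDB Mul2=36  regs: r0:-4,r1:8,r2:-14,r3:-6,r4:64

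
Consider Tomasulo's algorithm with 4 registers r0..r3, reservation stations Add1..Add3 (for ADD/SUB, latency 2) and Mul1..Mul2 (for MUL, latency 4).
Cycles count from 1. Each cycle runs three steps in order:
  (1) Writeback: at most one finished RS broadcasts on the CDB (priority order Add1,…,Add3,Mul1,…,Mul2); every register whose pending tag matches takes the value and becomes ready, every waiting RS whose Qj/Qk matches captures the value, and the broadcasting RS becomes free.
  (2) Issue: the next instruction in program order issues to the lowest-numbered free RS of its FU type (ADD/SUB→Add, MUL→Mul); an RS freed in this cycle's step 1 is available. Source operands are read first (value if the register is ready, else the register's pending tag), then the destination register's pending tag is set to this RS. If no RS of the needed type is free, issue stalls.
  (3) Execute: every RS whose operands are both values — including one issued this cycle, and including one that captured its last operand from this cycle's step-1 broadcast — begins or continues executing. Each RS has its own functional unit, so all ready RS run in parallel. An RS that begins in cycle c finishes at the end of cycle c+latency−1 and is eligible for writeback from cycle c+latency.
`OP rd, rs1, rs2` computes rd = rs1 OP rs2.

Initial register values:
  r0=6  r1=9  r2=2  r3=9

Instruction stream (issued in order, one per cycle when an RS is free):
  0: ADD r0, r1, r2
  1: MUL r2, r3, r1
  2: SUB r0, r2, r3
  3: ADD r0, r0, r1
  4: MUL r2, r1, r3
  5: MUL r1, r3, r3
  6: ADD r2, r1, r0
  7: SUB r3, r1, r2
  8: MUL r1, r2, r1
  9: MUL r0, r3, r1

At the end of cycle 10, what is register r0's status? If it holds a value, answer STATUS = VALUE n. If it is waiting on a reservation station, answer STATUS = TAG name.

c1: issue ADD r0<-Add1 | r0:Add1,r1:9,r2:2,r3:9
c2: issue MUL r2<-Mul1 | r0:Add1,r1:9,r2:Mul1,r3:9
c3: CDB Add1=11; issue SUB r0<-Add1 | r0:Add1,r1:9,r2:Mul1,r3:9
c4: issue ADD r0<-Add2 | r0:Add2,r1:9,r2:Mul1,r3:9
c5: issue MUL r2<-Mul2 | r0:Add2,r1:9,r2:Mul2,r3:9
c6: CDB Mul1=81; issue MUL r1<-Mul1 | r0:Add2,r1:Mul1,r2:Mul2,r3:9
c7: issue ADD r2<-Add3 | r0:Add2,r1:Mul1,r2:Add3,r3:9
c8: CDB Add1=72; issue SUB r3<-Add1 | r0:Add2,r1:Mul1,r2:Add3,r3:Add1
c9: CDB Mul2=81; issue MUL r1<-Mul2 | r0:Add2,r1:Mul2,r2:Add3,r3:Add1
c10: CDB Add2=81; stall | r0:81,r1:Mul2,r2:Add3,r3:Add1

STATUS = VALUE 81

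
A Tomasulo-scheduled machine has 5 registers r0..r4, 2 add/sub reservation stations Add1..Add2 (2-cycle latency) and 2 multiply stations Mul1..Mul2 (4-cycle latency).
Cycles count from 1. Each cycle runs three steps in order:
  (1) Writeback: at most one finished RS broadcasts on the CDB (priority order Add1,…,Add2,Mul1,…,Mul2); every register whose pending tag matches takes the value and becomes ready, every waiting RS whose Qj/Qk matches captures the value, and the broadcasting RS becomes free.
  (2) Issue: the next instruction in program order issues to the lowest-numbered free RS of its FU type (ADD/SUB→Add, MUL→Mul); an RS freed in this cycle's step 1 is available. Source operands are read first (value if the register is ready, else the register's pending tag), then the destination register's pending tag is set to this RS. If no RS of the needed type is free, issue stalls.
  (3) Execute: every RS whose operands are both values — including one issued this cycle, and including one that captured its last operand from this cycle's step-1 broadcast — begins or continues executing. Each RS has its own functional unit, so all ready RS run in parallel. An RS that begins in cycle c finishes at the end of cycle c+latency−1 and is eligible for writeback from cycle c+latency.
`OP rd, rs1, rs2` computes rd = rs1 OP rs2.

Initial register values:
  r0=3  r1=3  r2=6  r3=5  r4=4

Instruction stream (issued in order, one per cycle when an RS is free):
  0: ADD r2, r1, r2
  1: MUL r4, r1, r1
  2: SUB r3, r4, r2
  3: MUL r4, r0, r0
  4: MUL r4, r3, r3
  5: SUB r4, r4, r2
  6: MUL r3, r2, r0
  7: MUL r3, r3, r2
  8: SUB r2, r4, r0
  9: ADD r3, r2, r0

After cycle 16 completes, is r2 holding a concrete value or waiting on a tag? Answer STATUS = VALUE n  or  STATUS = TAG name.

STATUS = VALUE -12

  c1: issue ADD r2<-Add1  regs: r0:3,r1:3,r2:Add1,r3:5,r4:4
  c2: issue MUL r4<-Mul1  regs: r0:3,r1:3,r2:Add1,r3:5,r4:Mul1
  c3: CDB Add1=9; issue SUB r3<-Add1  regs: r0:3,r1:3,r2:9,r3:Add1,r4:Mul1
  c4: issue MUL r4<-Mul2  regs: r0:3,r1:3,r2:9,r3:Add1,r4:Mul2
  c5: stall  regs: r0:3,r1:3,r2:9,r3:Add1,r4:Mul2
  c6: CDB Mul1=9; issue MUL r4<-Mul1  regs: r0:3,r1:3,r2:9,r3:Add1,r4:Mul1
  c7: issue SUB r4<-Add2  regs: r0:3,r1:3,r2:9,r3:Add1,r4:Add2
  c8: CDB Add1=0; stall  regs: r0:3,r1:3,r2:9,r3:0,r4:Add2
  c9: CDB Mul2=9; issue MUL r3<-Mul2  regs: r0:3,r1:3,r2:9,r3:Mul2,r4:Add2
  c10: stall  regs: r0:3,r1:3,r2:9,r3:Mul2,r4:Add2
  c11: stall  regs: r0:3,r1:3,r2:9,r3:Mul2,r4:Add2
  c12: CDB Mul1=0; issue MUL r3<-Mul1  regs: r0:3,r1:3,r2:9,r3:Mul1,r4:Add2
  c13: CDB Mul2=27; issue SUB r2<-Add1  regs: r0:3,r1:3,r2:Add1,r3:Mul1,r4:Add2
  c14: CDB Add2=-9; issue ADD r3<-Add2  regs: r0:3,r1:3,r2:Add1,r3:Add2,r4:-9
  c15: -  regs: r0:3,r1:3,r2:Add1,r3:Add2,r4:-9
  c16: CDB Add1=-12  regs: r0:3,r1:3,r2:-12,r3:Add2,r4:-9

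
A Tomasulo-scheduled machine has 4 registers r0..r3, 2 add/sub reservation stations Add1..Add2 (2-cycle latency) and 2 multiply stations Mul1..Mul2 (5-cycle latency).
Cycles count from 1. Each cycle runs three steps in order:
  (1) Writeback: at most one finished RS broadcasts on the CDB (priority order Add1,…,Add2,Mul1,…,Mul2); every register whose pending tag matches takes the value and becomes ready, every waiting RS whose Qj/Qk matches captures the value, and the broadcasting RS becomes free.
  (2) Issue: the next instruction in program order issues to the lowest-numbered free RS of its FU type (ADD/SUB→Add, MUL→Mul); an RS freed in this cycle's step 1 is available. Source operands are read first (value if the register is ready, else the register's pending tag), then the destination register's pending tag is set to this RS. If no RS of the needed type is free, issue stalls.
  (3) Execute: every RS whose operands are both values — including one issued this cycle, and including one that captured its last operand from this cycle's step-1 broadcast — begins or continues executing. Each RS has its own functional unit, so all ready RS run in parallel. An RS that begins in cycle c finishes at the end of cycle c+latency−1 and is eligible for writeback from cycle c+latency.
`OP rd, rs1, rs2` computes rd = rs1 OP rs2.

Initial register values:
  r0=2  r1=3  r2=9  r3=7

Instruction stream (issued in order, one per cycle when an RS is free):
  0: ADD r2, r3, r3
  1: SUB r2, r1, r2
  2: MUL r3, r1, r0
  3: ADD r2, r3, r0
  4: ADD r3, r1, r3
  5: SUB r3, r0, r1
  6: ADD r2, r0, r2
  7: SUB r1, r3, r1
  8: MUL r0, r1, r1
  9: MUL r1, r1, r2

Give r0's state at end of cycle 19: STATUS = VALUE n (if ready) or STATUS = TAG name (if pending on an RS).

c1: issue ADD r2<-Add1 | r0:2,r1:3,r2:Add1,r3:7
c2: issue SUB r2<-Add2 | r0:2,r1:3,r2:Add2,r3:7
c3: CDB Add1=14; issue MUL r3<-Mul1 | r0:2,r1:3,r2:Add2,r3:Mul1
c4: issue ADD r2<-Add1 | r0:2,r1:3,r2:Add1,r3:Mul1
c5: CDB Add2=-11; issue ADD r3<-Add2 | r0:2,r1:3,r2:Add1,r3:Add2
c6: stall | r0:2,r1:3,r2:Add1,r3:Add2
c7: stall | r0:2,r1:3,r2:Add1,r3:Add2
c8: CDB Mul1=6; stall | r0:2,r1:3,r2:Add1,r3:Add2
c9: stall | r0:2,r1:3,r2:Add1,r3:Add2
c10: CDB Add1=8; issue SUB r3<-Add1 | r0:2,r1:3,r2:8,r3:Add1
c11: CDB Add2=9; issue ADD r2<-Add2 | r0:2,r1:3,r2:Add2,r3:Add1
c12: CDB Add1=-1; issue SUB r1<-Add1 | r0:2,r1:Add1,r2:Add2,r3:-1
c13: CDB Add2=10; issue MUL r0<-Mul1 | r0:Mul1,r1:Add1,r2:10,r3:-1
c14: CDB Add1=-4; issue MUL r1<-Mul2 | r0:Mul1,r1:Mul2,r2:10,r3:-1
c15: - | r0:Mul1,r1:Mul2,r2:10,r3:-1
c16: - | r0:Mul1,r1:Mul2,r2:10,r3:-1
c17: - | r0:Mul1,r1:Mul2,r2:10,r3:-1
c18: - | r0:Mul1,r1:Mul2,r2:10,r3:-1
c19: CDB Mul1=16 | r0:16,r1:Mul2,r2:10,r3:-1

STATUS = VALUE 16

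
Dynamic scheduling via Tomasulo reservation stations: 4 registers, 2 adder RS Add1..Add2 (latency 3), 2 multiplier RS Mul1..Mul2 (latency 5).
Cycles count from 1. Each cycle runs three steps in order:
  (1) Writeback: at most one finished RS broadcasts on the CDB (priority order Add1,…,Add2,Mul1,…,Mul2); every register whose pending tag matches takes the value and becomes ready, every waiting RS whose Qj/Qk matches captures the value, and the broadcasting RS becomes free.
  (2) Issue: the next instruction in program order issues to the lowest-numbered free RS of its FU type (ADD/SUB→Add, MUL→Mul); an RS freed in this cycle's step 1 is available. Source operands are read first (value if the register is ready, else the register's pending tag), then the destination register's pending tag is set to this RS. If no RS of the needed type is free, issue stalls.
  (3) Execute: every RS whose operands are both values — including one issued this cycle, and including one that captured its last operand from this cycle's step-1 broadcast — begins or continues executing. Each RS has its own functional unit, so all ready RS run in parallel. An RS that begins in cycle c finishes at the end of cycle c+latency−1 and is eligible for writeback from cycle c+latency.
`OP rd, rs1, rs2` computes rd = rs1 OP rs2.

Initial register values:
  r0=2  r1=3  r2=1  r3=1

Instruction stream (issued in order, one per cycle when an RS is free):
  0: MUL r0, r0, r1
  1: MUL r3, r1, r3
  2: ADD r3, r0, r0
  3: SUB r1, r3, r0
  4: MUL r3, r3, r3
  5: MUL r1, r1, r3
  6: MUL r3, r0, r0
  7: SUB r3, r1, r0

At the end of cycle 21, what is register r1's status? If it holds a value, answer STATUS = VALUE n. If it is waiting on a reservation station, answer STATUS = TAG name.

STATUS = VALUE 864

cycle 1: issue MUL r0<-Mul1 // r0:Mul1,r1:3,r2:1,r3:1
cycle 2: issue MUL r3<-Mul2 // r0:Mul1,r1:3,r2:1,r3:Mul2
cycle 3: issue ADD r3<-Add1 // r0:Mul1,r1:3,r2:1,r3:Add1
cycle 4: issue SUB r1<-Add2 // r0:Mul1,r1:Add2,r2:1,r3:Add1
cycle 5: stall // r0:Mul1,r1:Add2,r2:1,r3:Add1
cycle 6: CDB Mul1=6; issue MUL r3<-Mul1 // r0:6,r1:Add2,r2:1,r3:Mul1
cycle 7: CDB Mul2=3; issue MUL r1<-Mul2 // r0:6,r1:Mul2,r2:1,r3:Mul1
cycle 8: stall // r0:6,r1:Mul2,r2:1,r3:Mul1
cycle 9: CDB Add1=12; stall // r0:6,r1:Mul2,r2:1,r3:Mul1
cycle 10: stall // r0:6,r1:Mul2,r2:1,r3:Mul1
cycle 11: stall // r0:6,r1:Mul2,r2:1,r3:Mul1
cycle 12: CDB Add2=6; stall // r0:6,r1:Mul2,r2:1,r3:Mul1
cycle 13: stall // r0:6,r1:Mul2,r2:1,r3:Mul1
cycle 14: CDB Mul1=144; issue MUL r3<-Mul1 // r0:6,r1:Mul2,r2:1,r3:Mul1
cycle 15: issue SUB r3<-Add1 // r0:6,r1:Mul2,r2:1,r3:Add1
cycle 16: - // r0:6,r1:Mul2,r2:1,r3:Add1
cycle 17: - // r0:6,r1:Mul2,r2:1,r3:Add1
cycle 18: - // r0:6,r1:Mul2,r2:1,r3:Add1
cycle 19: CDB Mul1=36 // r0:6,r1:Mul2,r2:1,r3:Add1
cycle 20: CDB Mul2=864 // r0:6,r1:864,r2:1,r3:Add1
cycle 21: - // r0:6,r1:864,r2:1,r3:Add1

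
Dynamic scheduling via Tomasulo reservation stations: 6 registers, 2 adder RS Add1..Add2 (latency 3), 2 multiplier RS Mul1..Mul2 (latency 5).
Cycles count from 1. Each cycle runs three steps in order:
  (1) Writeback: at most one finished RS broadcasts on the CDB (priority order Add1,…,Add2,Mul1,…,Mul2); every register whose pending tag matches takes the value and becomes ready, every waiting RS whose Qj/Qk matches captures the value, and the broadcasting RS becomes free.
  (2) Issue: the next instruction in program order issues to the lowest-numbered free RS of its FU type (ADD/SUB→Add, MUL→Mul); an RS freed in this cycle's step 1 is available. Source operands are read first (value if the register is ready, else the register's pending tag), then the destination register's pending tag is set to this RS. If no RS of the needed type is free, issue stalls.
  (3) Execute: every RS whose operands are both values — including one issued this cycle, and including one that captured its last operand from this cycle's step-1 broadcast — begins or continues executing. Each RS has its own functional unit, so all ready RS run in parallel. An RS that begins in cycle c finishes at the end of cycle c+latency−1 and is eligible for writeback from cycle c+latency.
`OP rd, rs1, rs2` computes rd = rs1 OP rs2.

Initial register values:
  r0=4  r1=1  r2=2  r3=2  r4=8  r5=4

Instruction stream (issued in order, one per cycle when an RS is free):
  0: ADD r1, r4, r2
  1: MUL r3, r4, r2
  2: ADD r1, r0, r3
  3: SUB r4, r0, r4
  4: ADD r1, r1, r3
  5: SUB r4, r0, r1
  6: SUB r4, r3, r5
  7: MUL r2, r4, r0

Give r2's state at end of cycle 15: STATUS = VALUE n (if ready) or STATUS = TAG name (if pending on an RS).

cycle 1: issue ADD r1<-Add1 // r0:4,r1:Add1,r2:2,r3:2,r4:8,r5:4
cycle 2: issue MUL r3<-Mul1 // r0:4,r1:Add1,r2:2,r3:Mul1,r4:8,r5:4
cycle 3: issue ADD r1<-Add2 // r0:4,r1:Add2,r2:2,r3:Mul1,r4:8,r5:4
cycle 4: CDB Add1=10; issue SUB r4<-Add1 // r0:4,r1:Add2,r2:2,r3:Mul1,r4:Add1,r5:4
cycle 5: stall // r0:4,r1:Add2,r2:2,r3:Mul1,r4:Add1,r5:4
cycle 6: stall // r0:4,r1:Add2,r2:2,r3:Mul1,r4:Add1,r5:4
cycle 7: CDB Add1=-4; issue ADD r1<-Add1 // r0:4,r1:Add1,r2:2,r3:Mul1,r4:-4,r5:4
cycle 8: CDB Mul1=16; stall // r0:4,r1:Add1,r2:2,r3:16,r4:-4,r5:4
cycle 9: stall // r0:4,r1:Add1,r2:2,r3:16,r4:-4,r5:4
cycle 10: stall // r0:4,r1:Add1,r2:2,r3:16,r4:-4,r5:4
cycle 11: CDB Add2=20; issue SUB r4<-Add2 // r0:4,r1:Add1,r2:2,r3:16,r4:Add2,r5:4
cycle 12: stall // r0:4,r1:Add1,r2:2,r3:16,r4:Add2,r5:4
cycle 13: stall // r0:4,r1:Add1,r2:2,r3:16,r4:Add2,r5:4
cycle 14: CDB Add1=36; issue SUB r4<-Add1 // r0:4,r1:36,r2:2,r3:16,r4:Add1,r5:4
cycle 15: issue MUL r2<-Mul1 // r0:4,r1:36,r2:Mul1,r3:16,r4:Add1,r5:4

STATUS = TAG Mul1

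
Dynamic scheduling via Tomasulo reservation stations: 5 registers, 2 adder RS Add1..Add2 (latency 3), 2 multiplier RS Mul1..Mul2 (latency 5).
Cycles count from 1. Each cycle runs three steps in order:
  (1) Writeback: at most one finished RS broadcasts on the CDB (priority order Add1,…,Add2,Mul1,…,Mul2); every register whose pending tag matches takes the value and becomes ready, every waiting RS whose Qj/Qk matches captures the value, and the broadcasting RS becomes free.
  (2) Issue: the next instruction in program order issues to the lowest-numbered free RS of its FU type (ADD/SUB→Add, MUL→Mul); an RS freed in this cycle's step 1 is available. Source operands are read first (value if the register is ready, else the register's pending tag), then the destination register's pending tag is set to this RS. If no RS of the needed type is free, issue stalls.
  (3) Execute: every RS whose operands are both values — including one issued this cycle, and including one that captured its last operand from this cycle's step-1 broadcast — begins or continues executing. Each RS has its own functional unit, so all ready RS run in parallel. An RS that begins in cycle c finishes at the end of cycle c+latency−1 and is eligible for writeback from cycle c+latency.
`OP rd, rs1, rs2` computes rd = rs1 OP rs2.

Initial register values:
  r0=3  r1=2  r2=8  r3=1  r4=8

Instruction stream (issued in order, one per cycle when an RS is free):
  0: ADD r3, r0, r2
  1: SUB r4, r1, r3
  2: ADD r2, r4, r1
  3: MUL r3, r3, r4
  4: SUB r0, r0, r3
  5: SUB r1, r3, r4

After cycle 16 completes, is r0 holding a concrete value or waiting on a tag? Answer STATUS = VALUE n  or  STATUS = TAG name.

cycle 1: issue ADD r3<-Add1 // r0:3,r1:2,r2:8,r3:Add1,r4:8
cycle 2: issue SUB r4<-Add2 // r0:3,r1:2,r2:8,r3:Add1,r4:Add2
cycle 3: stall // r0:3,r1:2,r2:8,r3:Add1,r4:Add2
cycle 4: CDB Add1=11; issue ADD r2<-Add1 // r0:3,r1:2,r2:Add1,r3:11,r4:Add2
cycle 5: issue MUL r3<-Mul1 // r0:3,r1:2,r2:Add1,r3:Mul1,r4:Add2
cycle 6: stall // r0:3,r1:2,r2:Add1,r3:Mul1,r4:Add2
cycle 7: CDB Add2=-9; issue SUB r0<-Add2 // r0:Add2,r1:2,r2:Add1,r3:Mul1,r4:-9
cycle 8: stall // r0:Add2,r1:2,r2:Add1,r3:Mul1,r4:-9
cycle 9: stall // r0:Add2,r1:2,r2:Add1,r3:Mul1,r4:-9
cycle 10: CDB Add1=-7; issue SUB r1<-Add1 // r0:Add2,r1:Add1,r2:-7,r3:Mul1,r4:-9
cycle 11: - // r0:Add2,r1:Add1,r2:-7,r3:Mul1,r4:-9
cycle 12: CDB Mul1=-99 // r0:Add2,r1:Add1,r2:-7,r3:-99,r4:-9
cycle 13: - // r0:Add2,r1:Add1,r2:-7,r3:-99,r4:-9
cycle 14: - // r0:Add2,r1:Add1,r2:-7,r3:-99,r4:-9
cycle 15: CDB Add1=-90 // r0:Add2,r1:-90,r2:-7,r3:-99,r4:-9
cycle 16: CDB Add2=102 // r0:102,r1:-90,r2:-7,r3:-99,r4:-9

STATUS = VALUE 102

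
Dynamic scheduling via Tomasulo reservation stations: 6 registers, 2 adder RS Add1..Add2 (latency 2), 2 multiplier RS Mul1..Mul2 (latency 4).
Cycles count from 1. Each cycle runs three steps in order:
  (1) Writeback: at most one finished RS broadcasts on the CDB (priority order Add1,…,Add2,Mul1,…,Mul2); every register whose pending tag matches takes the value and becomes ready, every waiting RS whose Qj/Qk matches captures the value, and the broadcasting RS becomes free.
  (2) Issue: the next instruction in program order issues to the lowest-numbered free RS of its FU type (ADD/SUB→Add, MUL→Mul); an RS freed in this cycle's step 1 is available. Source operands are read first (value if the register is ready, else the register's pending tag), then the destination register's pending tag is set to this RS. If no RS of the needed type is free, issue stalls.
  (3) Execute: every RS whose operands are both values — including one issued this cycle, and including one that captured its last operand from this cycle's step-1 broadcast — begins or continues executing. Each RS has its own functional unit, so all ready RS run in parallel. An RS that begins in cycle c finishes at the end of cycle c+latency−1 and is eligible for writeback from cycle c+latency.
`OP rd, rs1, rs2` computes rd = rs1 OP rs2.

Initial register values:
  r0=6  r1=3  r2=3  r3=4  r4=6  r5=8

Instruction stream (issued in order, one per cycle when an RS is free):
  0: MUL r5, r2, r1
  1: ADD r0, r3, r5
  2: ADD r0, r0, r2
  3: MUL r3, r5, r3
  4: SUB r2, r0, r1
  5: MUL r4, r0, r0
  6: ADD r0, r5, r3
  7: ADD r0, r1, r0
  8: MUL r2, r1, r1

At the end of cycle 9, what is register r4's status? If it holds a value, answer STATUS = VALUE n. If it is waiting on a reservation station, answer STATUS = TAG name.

c1: issue MUL r5<-Mul1 | r0:6,r1:3,r2:3,r3:4,r4:6,r5:Mul1
c2: issue ADD r0<-Add1 | r0:Add1,r1:3,r2:3,r3:4,r4:6,r5:Mul1
c3: issue ADD r0<-Add2 | r0:Add2,r1:3,r2:3,r3:4,r4:6,r5:Mul1
c4: issue MUL r3<-Mul2 | r0:Add2,r1:3,r2:3,r3:Mul2,r4:6,r5:Mul1
c5: CDB Mul1=9; stall | r0:Add2,r1:3,r2:3,r3:Mul2,r4:6,r5:9
c6: stall | r0:Add2,r1:3,r2:3,r3:Mul2,r4:6,r5:9
c7: CDB Add1=13; issue SUB r2<-Add1 | r0:Add2,r1:3,r2:Add1,r3:Mul2,r4:6,r5:9
c8: issue MUL r4<-Mul1 | r0:Add2,r1:3,r2:Add1,r3:Mul2,r4:Mul1,r5:9
c9: CDB Add2=16; issue ADD r0<-Add2 | r0:Add2,r1:3,r2:Add1,r3:Mul2,r4:Mul1,r5:9

STATUS = TAG Mul1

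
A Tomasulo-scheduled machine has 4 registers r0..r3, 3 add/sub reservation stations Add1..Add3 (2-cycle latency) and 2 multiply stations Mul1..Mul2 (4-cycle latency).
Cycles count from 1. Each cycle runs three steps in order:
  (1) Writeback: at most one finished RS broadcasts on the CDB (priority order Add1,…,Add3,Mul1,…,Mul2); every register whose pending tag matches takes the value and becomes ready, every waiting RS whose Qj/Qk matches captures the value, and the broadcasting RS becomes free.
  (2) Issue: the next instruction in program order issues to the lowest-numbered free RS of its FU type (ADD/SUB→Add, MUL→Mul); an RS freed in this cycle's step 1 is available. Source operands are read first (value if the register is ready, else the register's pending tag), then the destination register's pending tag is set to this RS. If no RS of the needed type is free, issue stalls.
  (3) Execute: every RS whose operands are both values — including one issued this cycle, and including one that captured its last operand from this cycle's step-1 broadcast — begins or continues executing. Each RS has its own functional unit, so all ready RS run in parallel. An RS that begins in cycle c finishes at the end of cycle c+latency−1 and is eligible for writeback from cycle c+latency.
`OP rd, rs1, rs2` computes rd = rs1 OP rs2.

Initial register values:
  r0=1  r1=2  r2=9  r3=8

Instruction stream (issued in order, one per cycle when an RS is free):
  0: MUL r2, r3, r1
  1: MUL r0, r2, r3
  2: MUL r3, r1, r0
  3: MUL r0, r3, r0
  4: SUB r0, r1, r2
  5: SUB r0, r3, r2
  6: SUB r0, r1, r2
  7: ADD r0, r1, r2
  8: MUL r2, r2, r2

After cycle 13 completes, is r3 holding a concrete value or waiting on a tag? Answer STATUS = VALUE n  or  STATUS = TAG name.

  c1: issue MUL r2<-Mul1  regs: r0:1,r1:2,r2:Mul1,r3:8
  c2: issue MUL r0<-Mul2  regs: r0:Mul2,r1:2,r2:Mul1,r3:8
  c3: stall  regs: r0:Mul2,r1:2,r2:Mul1,r3:8
  c4: stall  regs: r0:Mul2,r1:2,r2:Mul1,r3:8
  c5: CDB Mul1=16; issue MUL r3<-Mul1  regs: r0:Mul2,r1:2,r2:16,r3:Mul1
  c6: stall  regs: r0:Mul2,r1:2,r2:16,r3:Mul1
  c7: stall  regs: r0:Mul2,r1:2,r2:16,r3:Mul1
  c8: stall  regs: r0:Mul2,r1:2,r2:16,r3:Mul1
  c9: CDB Mul2=128; issue MUL r0<-Mul2  regs: r0:Mul2,r1:2,r2:16,r3:Mul1
  c10: issue SUB r0<-Add1  regs: r0:Add1,r1:2,r2:16,r3:Mul1
  c11: issue SUB r0<-Add2  regs: r0:Add2,r1:2,r2:16,r3:Mul1
  c12: CDB Add1=-14; issue SUB r0<-Add1  regs: r0:Add1,r1:2,r2:16,r3:Mul1
  c13: CDB Mul1=256; issue ADD r0<-Add3  regs: r0:Add3,r1:2,r2:16,r3:256

STATUS = VALUE 256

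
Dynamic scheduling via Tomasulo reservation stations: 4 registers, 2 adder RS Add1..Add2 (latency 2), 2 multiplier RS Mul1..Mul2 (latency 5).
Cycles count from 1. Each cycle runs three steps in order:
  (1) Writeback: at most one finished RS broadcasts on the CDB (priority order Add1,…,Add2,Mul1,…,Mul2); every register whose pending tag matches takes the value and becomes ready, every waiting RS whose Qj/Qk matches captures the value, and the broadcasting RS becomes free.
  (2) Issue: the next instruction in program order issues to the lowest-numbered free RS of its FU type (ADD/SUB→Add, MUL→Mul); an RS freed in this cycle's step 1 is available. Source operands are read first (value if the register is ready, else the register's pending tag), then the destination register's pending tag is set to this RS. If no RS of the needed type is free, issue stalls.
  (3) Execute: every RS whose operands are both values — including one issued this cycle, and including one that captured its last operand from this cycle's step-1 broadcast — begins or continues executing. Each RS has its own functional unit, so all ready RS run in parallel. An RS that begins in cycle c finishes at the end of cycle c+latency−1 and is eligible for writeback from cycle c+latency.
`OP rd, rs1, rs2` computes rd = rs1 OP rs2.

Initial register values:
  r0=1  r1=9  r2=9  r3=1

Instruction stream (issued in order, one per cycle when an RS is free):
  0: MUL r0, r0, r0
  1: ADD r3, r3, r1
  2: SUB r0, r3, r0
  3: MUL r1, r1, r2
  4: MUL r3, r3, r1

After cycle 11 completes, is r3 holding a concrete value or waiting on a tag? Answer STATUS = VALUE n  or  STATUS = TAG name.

STATUS = TAG Mul1

  c1: issue MUL r0<-Mul1  regs: r0:Mul1,r1:9,r2:9,r3:1
  c2: issue ADD r3<-Add1  regs: r0:Mul1,r1:9,r2:9,r3:Add1
  c3: issue SUB r0<-Add2  regs: r0:Add2,r1:9,r2:9,r3:Add1
  c4: CDB Add1=10; issue MUL r1<-Mul2  regs: r0:Add2,r1:Mul2,r2:9,r3:10
  c5: stall  regs: r0:Add2,r1:Mul2,r2:9,r3:10
  c6: CDB Mul1=1; issue MUL r3<-Mul1  regs: r0:Add2,r1:Mul2,r2:9,r3:Mul1
  c7: -  regs: r0:Add2,r1:Mul2,r2:9,r3:Mul1
  c8: CDB Add2=9  regs: r0:9,r1:Mul2,r2:9,r3:Mul1
  c9: CDB Mul2=81  regs: r0:9,r1:81,r2:9,r3:Mul1
  c10: -  regs: r0:9,r1:81,r2:9,r3:Mul1
  c11: -  regs: r0:9,r1:81,r2:9,r3:Mul1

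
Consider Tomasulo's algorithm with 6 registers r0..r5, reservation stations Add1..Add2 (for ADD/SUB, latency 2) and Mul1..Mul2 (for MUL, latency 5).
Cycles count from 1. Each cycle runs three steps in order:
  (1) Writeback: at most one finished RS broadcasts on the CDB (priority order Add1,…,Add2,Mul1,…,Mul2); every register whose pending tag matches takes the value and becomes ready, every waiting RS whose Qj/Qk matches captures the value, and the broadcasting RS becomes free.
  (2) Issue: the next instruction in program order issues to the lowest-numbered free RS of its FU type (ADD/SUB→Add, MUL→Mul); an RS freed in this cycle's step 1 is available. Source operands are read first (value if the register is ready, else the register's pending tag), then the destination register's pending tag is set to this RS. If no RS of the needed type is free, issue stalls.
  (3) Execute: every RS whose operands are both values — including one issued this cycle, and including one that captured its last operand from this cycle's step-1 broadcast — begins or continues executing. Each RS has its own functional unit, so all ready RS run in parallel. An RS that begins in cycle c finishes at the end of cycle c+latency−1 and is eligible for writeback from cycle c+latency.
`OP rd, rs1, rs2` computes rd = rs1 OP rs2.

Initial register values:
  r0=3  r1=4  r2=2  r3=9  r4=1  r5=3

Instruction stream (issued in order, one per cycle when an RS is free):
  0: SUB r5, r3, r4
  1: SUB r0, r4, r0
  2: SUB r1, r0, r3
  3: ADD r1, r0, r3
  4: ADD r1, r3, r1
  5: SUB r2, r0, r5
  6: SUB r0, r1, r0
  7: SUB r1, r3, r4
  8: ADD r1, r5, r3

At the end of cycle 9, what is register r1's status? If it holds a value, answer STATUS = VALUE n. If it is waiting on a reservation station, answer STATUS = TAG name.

c1: issue SUB r5<-Add1 | r0:3,r1:4,r2:2,r3:9,r4:1,r5:Add1
c2: issue SUB r0<-Add2 | r0:Add2,r1:4,r2:2,r3:9,r4:1,r5:Add1
c3: CDB Add1=8; issue SUB r1<-Add1 | r0:Add2,r1:Add1,r2:2,r3:9,r4:1,r5:8
c4: CDB Add2=-2; issue ADD r1<-Add2 | r0:-2,r1:Add2,r2:2,r3:9,r4:1,r5:8
c5: stall | r0:-2,r1:Add2,r2:2,r3:9,r4:1,r5:8
c6: CDB Add1=-11; issue ADD r1<-Add1 | r0:-2,r1:Add1,r2:2,r3:9,r4:1,r5:8
c7: CDB Add2=7; issue SUB r2<-Add2 | r0:-2,r1:Add1,r2:Add2,r3:9,r4:1,r5:8
c8: stall | r0:-2,r1:Add1,r2:Add2,r3:9,r4:1,r5:8
c9: CDB Add1=16; issue SUB r0<-Add1 | r0:Add1,r1:16,r2:Add2,r3:9,r4:1,r5:8

STATUS = VALUE 16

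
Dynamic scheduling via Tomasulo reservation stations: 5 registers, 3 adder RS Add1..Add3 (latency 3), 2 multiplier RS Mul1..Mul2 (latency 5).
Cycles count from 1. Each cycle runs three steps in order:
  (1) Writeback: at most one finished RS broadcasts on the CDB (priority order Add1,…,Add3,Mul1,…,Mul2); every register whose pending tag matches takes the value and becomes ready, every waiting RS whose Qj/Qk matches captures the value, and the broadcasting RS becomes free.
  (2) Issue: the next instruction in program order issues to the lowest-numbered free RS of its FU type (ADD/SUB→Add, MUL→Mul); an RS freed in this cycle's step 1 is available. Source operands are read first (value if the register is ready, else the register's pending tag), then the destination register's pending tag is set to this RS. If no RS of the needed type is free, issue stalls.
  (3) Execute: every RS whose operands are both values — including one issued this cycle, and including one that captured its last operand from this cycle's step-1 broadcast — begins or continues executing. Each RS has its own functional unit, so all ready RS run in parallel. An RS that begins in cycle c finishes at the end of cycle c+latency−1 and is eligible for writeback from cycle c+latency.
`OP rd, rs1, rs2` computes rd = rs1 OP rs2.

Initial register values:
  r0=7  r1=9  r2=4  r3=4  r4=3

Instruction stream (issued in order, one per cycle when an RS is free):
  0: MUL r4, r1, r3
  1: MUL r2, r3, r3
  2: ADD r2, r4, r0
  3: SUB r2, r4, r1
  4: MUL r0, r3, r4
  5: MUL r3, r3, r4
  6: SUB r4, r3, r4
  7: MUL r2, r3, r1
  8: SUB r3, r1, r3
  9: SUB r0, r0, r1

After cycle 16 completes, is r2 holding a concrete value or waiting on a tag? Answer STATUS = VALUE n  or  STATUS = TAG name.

STATUS = TAG Mul1

cycle 1: issue MUL r4<-Mul1 // r0:7,r1:9,r2:4,r3:4,r4:Mul1
cycle 2: issue MUL r2<-Mul2 // r0:7,r1:9,r2:Mul2,r3:4,r4:Mul1
cycle 3: issue ADD r2<-Add1 // r0:7,r1:9,r2:Add1,r3:4,r4:Mul1
cycle 4: issue SUB r2<-Add2 // r0:7,r1:9,r2:Add2,r3:4,r4:Mul1
cycle 5: stall // r0:7,r1:9,r2:Add2,r3:4,r4:Mul1
cycle 6: CDB Mul1=36; issue MUL r0<-Mul1 // r0:Mul1,r1:9,r2:Add2,r3:4,r4:36
cycle 7: CDB Mul2=16; issue MUL r3<-Mul2 // r0:Mul1,r1:9,r2:Add2,r3:Mul2,r4:36
cycle 8: issue SUB r4<-Add3 // r0:Mul1,r1:9,r2:Add2,r3:Mul2,r4:Add3
cycle 9: CDB Add1=43; stall // r0:Mul1,r1:9,r2:Add2,r3:Mul2,r4:Add3
cycle 10: CDB Add2=27; stall // r0:Mul1,r1:9,r2:27,r3:Mul2,r4:Add3
cycle 11: CDB Mul1=144; issue MUL r2<-Mul1 // r0:144,r1:9,r2:Mul1,r3:Mul2,r4:Add3
cycle 12: CDB Mul2=144; issue SUB r3<-Add1 // r0:144,r1:9,r2:Mul1,r3:Add1,r4:Add3
cycle 13: issue SUB r0<-Add2 // r0:Add2,r1:9,r2:Mul1,r3:Add1,r4:Add3
cycle 14: - // r0:Add2,r1:9,r2:Mul1,r3:Add1,r4:Add3
cycle 15: CDB Add1=-135 // r0:Add2,r1:9,r2:Mul1,r3:-135,r4:Add3
cycle 16: CDB Add2=135 // r0:135,r1:9,r2:Mul1,r3:-135,r4:Add3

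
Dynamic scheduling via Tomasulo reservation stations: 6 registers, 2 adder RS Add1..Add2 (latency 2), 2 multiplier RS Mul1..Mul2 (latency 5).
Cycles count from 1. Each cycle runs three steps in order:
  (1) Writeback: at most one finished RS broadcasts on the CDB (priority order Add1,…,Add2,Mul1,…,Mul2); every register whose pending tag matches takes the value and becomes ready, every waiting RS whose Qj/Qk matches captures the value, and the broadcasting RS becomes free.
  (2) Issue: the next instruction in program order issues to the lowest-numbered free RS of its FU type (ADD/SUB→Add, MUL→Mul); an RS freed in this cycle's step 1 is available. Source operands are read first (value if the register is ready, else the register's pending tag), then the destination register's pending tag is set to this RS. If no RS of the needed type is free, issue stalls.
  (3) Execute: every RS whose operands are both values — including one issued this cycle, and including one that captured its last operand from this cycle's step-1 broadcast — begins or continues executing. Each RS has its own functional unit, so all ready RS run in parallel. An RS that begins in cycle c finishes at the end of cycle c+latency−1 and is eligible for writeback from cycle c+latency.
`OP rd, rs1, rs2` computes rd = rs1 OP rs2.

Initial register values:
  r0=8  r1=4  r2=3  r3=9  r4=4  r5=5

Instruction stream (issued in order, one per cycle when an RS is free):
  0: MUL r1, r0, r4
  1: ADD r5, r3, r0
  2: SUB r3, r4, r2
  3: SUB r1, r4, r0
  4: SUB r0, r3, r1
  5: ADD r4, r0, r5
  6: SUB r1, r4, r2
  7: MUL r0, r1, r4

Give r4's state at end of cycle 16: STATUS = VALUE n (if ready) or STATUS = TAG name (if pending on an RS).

  c1: issue MUL r1<-Mul1  regs: r0:8,r1:Mul1,r2:3,r3:9,r4:4,r5:5
  c2: issue ADD r5<-Add1  regs: r0:8,r1:Mul1,r2:3,r3:9,r4:4,r5:Add1
  c3: issue SUB r3<-Add2  regs: r0:8,r1:Mul1,r2:3,r3:Add2,r4:4,r5:Add1
  c4: CDB Add1=17; issue SUB r1<-Add1  regs: r0:8,r1:Add1,r2:3,r3:Add2,r4:4,r5:17
  c5: CDB Add2=1; issue SUB r0<-Add2  regs: r0:Add2,r1:Add1,r2:3,r3:1,r4:4,r5:17
  c6: CDB Add1=-4; issue ADD r4<-Add1  regs: r0:Add2,r1:-4,r2:3,r3:1,r4:Add1,r5:17
  c7: CDB Mul1=32; stall  regs: r0:Add2,r1:-4,r2:3,r3:1,r4:Add1,r5:17
  c8: CDB Add2=5; issue SUB r1<-Add2  regs: r0:5,r1:Add2,r2:3,r3:1,r4:Add1,r5:17
  c9: issue MUL r0<-Mul1  regs: r0:Mul1,r1:Add2,r2:3,r3:1,r4:Add1,r5:17
  c10: CDB Add1=22  regs: r0:Mul1,r1:Add2,r2:3,r3:1,r4:22,r5:17
  c11: -  regs: r0:Mul1,r1:Add2,r2:3,r3:1,r4:22,r5:17
  c12: CDB Add2=19  regs: r0:Mul1,r1:19,r2:3,r3:1,r4:22,r5:17
  c13: -  regs: r0:Mul1,r1:19,r2:3,r3:1,r4:22,r5:17
  c14: -  regs: r0:Mul1,r1:19,r2:3,r3:1,r4:22,r5:17
  c15: -  regs: r0:Mul1,r1:19,r2:3,r3:1,r4:22,r5:17
  c16: -  regs: r0:Mul1,r1:19,r2:3,r3:1,r4:22,r5:17

STATUS = VALUE 22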